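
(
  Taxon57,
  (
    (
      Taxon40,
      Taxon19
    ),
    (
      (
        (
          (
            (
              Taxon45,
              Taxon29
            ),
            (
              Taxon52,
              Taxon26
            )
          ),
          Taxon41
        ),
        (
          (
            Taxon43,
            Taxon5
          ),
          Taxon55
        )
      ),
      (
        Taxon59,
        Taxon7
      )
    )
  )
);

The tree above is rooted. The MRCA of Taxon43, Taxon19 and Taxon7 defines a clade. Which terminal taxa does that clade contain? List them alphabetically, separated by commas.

Taxon19, Taxon26, Taxon29, Taxon40, Taxon41, Taxon43, Taxon45, Taxon5, Taxon52, Taxon55, Taxon59, Taxon7

Tracing Taxon43: it sits inside (Taxon43,Taxon5).
Tracing Taxon19: it sits inside (Taxon40,Taxon19).
Tracing Taxon7: it sits inside (Taxon59,Taxon7).
The smallest clade enclosing all 3 is ((Taxon40,Taxon19),(((((Taxon45,Taxon29),(Taxon52,Taxon26)),Taxon41),((Taxon43,Taxon5),Taxon55)),(Taxon59,Taxon7))); the answer is its 12 terminal taxa in alphabetical order.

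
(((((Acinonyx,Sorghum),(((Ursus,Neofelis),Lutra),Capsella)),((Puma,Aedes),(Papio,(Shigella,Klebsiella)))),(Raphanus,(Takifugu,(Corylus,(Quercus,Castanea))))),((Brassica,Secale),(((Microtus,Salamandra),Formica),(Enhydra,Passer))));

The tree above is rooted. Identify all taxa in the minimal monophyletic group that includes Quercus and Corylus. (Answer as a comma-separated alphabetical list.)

Castanea, Corylus, Quercus

Tracing Quercus: it sits inside (Quercus,Castanea).
Tracing Corylus: it sits inside (Corylus,(Quercus,Castanea)).
The smallest clade enclosing both is (Corylus,(Quercus,Castanea)); the answer is its 3 terminal taxa in alphabetical order.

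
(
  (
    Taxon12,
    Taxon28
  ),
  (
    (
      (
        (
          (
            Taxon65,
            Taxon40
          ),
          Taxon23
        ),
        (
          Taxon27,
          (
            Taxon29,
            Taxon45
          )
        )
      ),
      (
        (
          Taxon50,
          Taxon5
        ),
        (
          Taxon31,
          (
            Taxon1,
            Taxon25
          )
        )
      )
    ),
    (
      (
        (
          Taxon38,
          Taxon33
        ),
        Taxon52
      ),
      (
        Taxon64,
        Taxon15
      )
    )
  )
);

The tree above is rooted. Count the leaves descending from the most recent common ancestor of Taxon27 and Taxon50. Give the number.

The MRCA of Taxon27 and Taxon50 is the node subtending ((((Taxon65,Taxon40),Taxon23),(Taxon27,(Taxon29,Taxon45))),((Taxon50,Taxon5),(Taxon31,(Taxon1,Taxon25)))).
That clade contains 11 terminal taxa: Taxon1, Taxon23, Taxon25, Taxon27, Taxon29, Taxon31, Taxon40, Taxon45, Taxon5, Taxon50, Taxon65.

11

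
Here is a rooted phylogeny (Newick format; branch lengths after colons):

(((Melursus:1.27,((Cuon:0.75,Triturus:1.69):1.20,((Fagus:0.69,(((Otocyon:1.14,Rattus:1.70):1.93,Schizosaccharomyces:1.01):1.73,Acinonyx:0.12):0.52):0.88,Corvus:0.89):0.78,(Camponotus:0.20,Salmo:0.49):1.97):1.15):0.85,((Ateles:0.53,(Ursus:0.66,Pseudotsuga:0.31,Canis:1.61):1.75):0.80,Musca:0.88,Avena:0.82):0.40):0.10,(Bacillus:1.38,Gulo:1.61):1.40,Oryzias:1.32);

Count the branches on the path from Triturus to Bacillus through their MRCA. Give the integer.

7

The MRCA of Triturus and Bacillus is the root of the tree.
From Triturus up to that node: 5 branches. From Bacillus up to the same node: 2 branches. Total: 5 + 2 = 7.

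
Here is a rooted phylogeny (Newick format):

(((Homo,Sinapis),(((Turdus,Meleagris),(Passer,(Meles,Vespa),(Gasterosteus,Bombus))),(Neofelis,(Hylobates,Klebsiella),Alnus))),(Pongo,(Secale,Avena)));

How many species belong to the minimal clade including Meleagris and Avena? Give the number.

The MRCA of Meleagris and Avena is the root, so the clade is the entire tree.
That clade contains 16 terminal taxa: Alnus, Avena, Bombus, Gasterosteus, Homo, Hylobates, Klebsiella, Meleagris, Meles, Neofelis, Passer, Pongo, Secale, Sinapis, Turdus, Vespa.

16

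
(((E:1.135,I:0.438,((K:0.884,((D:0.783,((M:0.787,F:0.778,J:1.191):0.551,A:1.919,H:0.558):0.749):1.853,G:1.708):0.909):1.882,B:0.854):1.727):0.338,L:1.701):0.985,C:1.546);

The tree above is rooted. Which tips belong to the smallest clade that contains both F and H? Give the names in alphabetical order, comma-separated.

Tracing F: it sits inside (M,F,J).
Tracing H: it sits inside ((M,F,J),A,H).
The smallest clade enclosing both is ((M,F,J),A,H); the answer is its 5 terminal taxa in alphabetical order.

A, F, H, J, M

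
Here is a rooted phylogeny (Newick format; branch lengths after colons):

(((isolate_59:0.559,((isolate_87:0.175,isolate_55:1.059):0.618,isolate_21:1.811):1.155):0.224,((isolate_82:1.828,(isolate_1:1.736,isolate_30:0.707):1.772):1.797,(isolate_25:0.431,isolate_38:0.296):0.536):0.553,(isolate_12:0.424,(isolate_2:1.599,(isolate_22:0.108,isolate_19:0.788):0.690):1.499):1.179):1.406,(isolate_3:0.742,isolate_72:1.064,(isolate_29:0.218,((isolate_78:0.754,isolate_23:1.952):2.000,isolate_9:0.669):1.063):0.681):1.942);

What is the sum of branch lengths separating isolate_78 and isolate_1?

13.704

The path runs isolate_78 → … → MRCA → … → isolate_1; the MRCA is the root of the tree.
Branch lengths along that path: 0.754 + 2.000 + 1.063 + 0.681 + 1.942 + 1.406 + 0.553 + 1.797 + 1.772 + 1.736 = 13.704.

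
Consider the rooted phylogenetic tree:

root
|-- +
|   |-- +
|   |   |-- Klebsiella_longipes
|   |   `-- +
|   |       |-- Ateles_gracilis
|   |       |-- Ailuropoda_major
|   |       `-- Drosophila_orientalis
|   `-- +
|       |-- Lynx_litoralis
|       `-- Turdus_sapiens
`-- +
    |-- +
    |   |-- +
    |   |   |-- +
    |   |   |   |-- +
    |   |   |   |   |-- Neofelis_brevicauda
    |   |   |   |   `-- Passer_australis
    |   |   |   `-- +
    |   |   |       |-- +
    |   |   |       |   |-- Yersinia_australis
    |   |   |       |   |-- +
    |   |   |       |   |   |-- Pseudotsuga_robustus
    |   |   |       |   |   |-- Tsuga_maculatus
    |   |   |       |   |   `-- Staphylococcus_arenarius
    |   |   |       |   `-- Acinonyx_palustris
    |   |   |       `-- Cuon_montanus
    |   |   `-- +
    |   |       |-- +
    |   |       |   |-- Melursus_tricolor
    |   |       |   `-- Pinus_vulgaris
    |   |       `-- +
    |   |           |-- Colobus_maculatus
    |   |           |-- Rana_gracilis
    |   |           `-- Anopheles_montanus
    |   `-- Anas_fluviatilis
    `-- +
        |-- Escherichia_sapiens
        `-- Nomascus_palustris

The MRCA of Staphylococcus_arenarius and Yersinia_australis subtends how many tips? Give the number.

The MRCA of Staphylococcus_arenarius and Yersinia_australis is the node subtending (Yersinia_australis,(Pseudotsuga_robustus,Tsuga_maculatus,Staphylococcus_arenarius),Acinonyx_palustris).
That clade contains 5 terminal taxa: Acinonyx_palustris, Pseudotsuga_robustus, Staphylococcus_arenarius, Tsuga_maculatus, Yersinia_australis.

5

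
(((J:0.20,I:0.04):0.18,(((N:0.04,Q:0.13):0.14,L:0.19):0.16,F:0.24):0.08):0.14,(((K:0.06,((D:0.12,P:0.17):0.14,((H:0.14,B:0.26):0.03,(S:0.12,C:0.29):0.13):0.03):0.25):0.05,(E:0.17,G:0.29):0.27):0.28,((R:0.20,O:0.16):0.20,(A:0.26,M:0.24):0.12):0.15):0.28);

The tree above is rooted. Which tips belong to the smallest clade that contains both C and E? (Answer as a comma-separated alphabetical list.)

B, C, D, E, G, H, K, P, S

Tracing C: it sits inside (S,C).
Tracing E: it sits inside (E,G).
The smallest clade enclosing both is ((K,((D,P),((H,B),(S,C)))),(E,G)); the answer is its 9 terminal taxa in alphabetical order.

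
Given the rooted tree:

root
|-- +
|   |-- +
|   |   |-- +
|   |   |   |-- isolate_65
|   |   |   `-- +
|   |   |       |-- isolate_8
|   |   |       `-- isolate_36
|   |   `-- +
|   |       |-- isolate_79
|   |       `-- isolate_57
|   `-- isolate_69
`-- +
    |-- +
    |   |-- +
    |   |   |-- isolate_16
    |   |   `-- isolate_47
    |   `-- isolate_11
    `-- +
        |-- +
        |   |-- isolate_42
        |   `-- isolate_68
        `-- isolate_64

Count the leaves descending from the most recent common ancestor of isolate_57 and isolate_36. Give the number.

The MRCA of isolate_57 and isolate_36 is the node subtending ((isolate_65,(isolate_8,isolate_36)),(isolate_79,isolate_57)).
That clade contains 5 terminal taxa: isolate_36, isolate_57, isolate_65, isolate_79, isolate_8.

5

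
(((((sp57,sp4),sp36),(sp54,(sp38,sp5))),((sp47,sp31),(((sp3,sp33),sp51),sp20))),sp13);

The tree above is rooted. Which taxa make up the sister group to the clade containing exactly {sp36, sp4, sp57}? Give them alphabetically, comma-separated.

sp38, sp5, sp54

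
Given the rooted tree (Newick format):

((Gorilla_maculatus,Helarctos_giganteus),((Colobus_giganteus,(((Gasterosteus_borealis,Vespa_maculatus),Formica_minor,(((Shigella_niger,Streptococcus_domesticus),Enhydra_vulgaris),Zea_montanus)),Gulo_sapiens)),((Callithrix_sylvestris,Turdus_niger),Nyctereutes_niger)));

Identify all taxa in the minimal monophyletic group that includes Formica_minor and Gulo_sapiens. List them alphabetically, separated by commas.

Tracing Formica_minor: it sits inside ((Gasterosteus_borealis,Vespa_maculatus),Formica_minor,(((Shigella_niger,Streptococcus_domesticus),Enhydra_vulgaris),Zea_montanus)).
Tracing Gulo_sapiens: it sits inside (((Gasterosteus_borealis,Vespa_maculatus),Formica_minor,(((Shigella_niger,Streptococcus_domesticus),Enhydra_vulgaris),Zea_montanus)),Gulo_sapiens).
The smallest clade enclosing both is (((Gasterosteus_borealis,Vespa_maculatus),Formica_minor,(((Shigella_niger,Streptococcus_domesticus),Enhydra_vulgaris),Zea_montanus)),Gulo_sapiens); the answer is its 8 terminal taxa in alphabetical order.

Enhydra_vulgaris, Formica_minor, Gasterosteus_borealis, Gulo_sapiens, Shigella_niger, Streptococcus_domesticus, Vespa_maculatus, Zea_montanus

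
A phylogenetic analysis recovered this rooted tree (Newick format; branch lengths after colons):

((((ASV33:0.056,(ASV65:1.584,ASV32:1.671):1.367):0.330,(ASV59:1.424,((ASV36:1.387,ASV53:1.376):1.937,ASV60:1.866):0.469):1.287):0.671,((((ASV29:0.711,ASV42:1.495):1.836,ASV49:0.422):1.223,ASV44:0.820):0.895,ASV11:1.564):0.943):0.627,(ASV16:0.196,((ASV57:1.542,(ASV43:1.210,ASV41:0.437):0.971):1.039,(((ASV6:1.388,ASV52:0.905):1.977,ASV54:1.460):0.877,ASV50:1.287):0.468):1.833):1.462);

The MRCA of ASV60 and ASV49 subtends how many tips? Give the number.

12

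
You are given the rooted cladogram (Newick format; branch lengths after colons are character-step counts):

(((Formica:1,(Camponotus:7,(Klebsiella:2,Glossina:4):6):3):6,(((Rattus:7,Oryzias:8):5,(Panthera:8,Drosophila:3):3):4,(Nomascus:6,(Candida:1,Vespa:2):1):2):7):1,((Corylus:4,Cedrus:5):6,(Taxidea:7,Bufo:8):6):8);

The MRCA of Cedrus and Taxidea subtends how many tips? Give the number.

4

The MRCA of Cedrus and Taxidea is the node subtending ((Corylus,Cedrus),(Taxidea,Bufo)).
That clade contains 4 terminal taxa: Bufo, Cedrus, Corylus, Taxidea.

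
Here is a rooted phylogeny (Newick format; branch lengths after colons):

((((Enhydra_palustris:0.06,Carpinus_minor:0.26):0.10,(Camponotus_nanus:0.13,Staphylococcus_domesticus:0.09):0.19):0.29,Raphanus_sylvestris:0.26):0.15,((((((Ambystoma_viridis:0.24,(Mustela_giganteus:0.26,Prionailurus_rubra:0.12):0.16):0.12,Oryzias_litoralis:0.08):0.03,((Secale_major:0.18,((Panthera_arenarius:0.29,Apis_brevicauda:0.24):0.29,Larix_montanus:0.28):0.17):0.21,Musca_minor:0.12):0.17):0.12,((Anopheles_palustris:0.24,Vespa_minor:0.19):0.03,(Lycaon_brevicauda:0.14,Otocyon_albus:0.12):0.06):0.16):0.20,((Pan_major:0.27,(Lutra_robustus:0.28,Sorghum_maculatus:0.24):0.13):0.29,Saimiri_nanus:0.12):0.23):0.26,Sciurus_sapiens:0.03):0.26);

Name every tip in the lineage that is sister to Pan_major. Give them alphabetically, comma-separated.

Pan_major attaches to the tree at the node subtending (Pan_major,(Lutra_robustus,Sorghum_maculatus)).
The other lineage descending from that same node — the sister group — is (Lutra_robustus,Sorghum_maculatus); its 2 tips in alphabetical order are the answer.

Lutra_robustus, Sorghum_maculatus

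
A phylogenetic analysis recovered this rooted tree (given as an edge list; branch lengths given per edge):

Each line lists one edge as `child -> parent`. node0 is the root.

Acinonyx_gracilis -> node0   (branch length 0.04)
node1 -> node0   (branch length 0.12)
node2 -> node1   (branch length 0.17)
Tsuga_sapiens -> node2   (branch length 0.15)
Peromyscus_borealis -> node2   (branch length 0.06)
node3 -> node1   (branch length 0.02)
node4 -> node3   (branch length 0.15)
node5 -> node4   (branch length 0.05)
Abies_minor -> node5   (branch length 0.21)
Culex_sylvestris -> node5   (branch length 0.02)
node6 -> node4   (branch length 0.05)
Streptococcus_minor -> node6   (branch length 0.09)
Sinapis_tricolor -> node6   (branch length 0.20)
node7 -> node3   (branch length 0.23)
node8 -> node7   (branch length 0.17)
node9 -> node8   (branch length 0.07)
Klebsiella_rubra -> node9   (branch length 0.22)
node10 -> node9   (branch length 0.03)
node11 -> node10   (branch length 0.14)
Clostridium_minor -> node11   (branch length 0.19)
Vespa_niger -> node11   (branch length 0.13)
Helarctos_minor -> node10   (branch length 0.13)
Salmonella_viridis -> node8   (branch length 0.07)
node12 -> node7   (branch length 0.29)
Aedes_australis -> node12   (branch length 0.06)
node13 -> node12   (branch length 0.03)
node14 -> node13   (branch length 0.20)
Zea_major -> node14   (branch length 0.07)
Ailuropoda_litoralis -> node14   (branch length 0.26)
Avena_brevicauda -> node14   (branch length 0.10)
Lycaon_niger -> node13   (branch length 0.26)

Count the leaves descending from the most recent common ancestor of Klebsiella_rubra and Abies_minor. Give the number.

14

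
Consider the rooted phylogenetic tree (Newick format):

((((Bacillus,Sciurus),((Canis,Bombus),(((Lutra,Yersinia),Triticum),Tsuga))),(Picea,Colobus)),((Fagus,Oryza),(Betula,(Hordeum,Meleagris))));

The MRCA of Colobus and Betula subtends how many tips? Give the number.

15

The MRCA of Colobus and Betula is the root, so the clade is the entire tree.
That clade contains 15 terminal taxa: Bacillus, Betula, Bombus, Canis, Colobus, Fagus, Hordeum, Lutra, Meleagris, Oryza, Picea, Sciurus, Triticum, Tsuga, Yersinia.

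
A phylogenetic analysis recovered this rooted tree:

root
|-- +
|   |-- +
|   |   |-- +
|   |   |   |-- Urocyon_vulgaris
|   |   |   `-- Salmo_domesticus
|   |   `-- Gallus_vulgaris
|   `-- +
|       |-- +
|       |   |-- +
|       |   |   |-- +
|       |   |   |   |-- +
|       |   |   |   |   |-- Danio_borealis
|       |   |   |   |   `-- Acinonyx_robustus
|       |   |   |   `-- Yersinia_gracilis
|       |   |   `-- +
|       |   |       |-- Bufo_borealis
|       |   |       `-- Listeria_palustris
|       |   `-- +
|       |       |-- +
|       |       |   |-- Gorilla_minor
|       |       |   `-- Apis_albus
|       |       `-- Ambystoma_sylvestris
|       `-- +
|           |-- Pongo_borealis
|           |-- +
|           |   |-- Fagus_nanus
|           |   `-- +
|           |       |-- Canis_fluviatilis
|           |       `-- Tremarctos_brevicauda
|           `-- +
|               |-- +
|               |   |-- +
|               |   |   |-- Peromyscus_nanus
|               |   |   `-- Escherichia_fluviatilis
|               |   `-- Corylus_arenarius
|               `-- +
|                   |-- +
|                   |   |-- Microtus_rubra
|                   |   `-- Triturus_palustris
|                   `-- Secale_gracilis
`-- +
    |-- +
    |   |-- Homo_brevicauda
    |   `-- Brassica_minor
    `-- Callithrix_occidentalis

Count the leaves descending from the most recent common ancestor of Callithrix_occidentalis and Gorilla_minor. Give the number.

The MRCA of Callithrix_occidentalis and Gorilla_minor is the root, so the clade is the entire tree.
That clade contains 24 terminal taxa: Acinonyx_robustus, Ambystoma_sylvestris, Apis_albus, Brassica_minor, Bufo_borealis, Callithrix_occidentalis, Canis_fluviatilis, Corylus_arenarius, Danio_borealis, Escherichia_fluviatilis, Fagus_nanus, Gallus_vulgaris, Gorilla_minor, Homo_brevicauda, Listeria_palustris, Microtus_rubra, Peromyscus_nanus, Pongo_borealis, Salmo_domesticus, Secale_gracilis, Tremarctos_brevicauda, Triturus_palustris, Urocyon_vulgaris, Yersinia_gracilis.

24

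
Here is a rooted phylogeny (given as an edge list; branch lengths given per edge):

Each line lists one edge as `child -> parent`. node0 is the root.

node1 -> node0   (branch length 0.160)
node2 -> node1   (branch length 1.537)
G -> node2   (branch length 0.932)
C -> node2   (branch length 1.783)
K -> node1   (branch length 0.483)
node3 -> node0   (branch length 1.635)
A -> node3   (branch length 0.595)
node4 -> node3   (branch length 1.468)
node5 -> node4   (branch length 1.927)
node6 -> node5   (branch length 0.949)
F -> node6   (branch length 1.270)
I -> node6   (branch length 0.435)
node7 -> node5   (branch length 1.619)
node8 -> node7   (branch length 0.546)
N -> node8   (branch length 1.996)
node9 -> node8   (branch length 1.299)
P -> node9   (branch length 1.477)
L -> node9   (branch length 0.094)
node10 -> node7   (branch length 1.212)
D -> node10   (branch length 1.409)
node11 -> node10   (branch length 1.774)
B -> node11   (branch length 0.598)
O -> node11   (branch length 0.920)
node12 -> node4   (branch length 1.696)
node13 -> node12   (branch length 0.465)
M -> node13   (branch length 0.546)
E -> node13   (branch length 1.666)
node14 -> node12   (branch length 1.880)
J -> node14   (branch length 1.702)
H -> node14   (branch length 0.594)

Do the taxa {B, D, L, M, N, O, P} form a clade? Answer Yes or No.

No

The MRCA of the listed taxa subtends (((F,I),((N,(P,L)),(D,(B,O)))),((M,E),(J,H))).
That clade also contains E, F, H, I, J, which are not in the proposed group, so the group is not monophyletic.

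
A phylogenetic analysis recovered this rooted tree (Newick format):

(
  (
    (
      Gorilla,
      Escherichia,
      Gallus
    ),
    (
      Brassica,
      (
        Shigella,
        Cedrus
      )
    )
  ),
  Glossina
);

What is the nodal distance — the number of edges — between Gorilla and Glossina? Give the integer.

The MRCA of Gorilla and Glossina is the root of the tree.
From Gorilla up to that node: 3 branches. From Glossina up to the same node: 1 branch. Total: 3 + 1 = 4.

4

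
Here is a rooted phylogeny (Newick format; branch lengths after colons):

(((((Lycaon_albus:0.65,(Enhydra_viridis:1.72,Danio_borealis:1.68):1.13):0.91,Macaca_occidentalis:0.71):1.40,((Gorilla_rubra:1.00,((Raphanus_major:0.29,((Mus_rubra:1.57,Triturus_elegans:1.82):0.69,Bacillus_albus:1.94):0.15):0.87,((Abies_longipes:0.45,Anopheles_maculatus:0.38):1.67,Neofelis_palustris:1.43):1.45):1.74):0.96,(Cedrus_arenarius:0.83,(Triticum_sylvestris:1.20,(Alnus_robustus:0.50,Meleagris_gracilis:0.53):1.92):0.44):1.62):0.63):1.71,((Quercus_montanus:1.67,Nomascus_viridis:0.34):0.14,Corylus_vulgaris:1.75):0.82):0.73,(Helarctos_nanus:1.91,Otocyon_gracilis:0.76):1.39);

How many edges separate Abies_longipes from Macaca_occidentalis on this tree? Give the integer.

8

The MRCA of Abies_longipes and Macaca_occidentalis is the node subtending (((Lycaon_albus,(Enhydra_viridis,Danio_borealis)),Macaca_occidentalis),((Gorilla_rubra,((Raphanus_major,((Mus_rubra,Triturus_elegans),Bacillus_albus)),((Abies_longipes,Anopheles_maculatus),Neofelis_palustris))),(Cedrus_arenarius,(Triticum_sylvestris,(Alnus_robustus,Meleagris_gracilis))))).
From Abies_longipes up to that node: 6 branches. From Macaca_occidentalis up to the same node: 2 branches. Total: 6 + 2 = 8.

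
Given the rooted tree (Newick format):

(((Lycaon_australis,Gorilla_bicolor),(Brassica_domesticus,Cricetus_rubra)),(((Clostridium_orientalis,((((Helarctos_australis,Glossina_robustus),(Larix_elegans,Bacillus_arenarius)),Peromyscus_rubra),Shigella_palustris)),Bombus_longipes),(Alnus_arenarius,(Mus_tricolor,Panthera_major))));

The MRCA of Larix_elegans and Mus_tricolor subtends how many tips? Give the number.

11

The MRCA of Larix_elegans and Mus_tricolor is the node subtending (((Clostridium_orientalis,((((Helarctos_australis,Glossina_robustus),(Larix_elegans,Bacillus_arenarius)),Peromyscus_rubra),Shigella_palustris)),Bombus_longipes),(Alnus_arenarius,(Mus_tricolor,Panthera_major))).
That clade contains 11 terminal taxa: Alnus_arenarius, Bacillus_arenarius, Bombus_longipes, Clostridium_orientalis, Glossina_robustus, Helarctos_australis, Larix_elegans, Mus_tricolor, Panthera_major, Peromyscus_rubra, Shigella_palustris.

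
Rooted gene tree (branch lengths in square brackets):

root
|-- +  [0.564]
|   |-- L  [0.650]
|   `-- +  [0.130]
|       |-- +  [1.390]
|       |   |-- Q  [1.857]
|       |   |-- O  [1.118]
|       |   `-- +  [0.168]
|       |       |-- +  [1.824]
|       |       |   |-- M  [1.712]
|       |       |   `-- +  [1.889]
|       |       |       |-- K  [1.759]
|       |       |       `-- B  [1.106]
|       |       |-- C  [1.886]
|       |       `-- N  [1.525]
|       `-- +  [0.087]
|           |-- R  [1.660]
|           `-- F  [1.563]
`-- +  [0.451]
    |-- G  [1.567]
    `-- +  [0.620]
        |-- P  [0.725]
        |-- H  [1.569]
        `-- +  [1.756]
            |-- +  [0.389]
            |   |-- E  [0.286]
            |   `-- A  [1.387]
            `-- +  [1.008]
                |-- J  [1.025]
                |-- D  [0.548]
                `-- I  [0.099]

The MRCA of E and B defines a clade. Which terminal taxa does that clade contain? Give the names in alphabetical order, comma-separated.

Tracing E: it sits inside (E,A).
Tracing B: it sits inside (K,B).
The smallest clade enclosing both is the whole tree (their MRCA is the root), so the answer is all 18 tips in alphabetical order.

A, B, C, D, E, F, G, H, I, J, K, L, M, N, O, P, Q, R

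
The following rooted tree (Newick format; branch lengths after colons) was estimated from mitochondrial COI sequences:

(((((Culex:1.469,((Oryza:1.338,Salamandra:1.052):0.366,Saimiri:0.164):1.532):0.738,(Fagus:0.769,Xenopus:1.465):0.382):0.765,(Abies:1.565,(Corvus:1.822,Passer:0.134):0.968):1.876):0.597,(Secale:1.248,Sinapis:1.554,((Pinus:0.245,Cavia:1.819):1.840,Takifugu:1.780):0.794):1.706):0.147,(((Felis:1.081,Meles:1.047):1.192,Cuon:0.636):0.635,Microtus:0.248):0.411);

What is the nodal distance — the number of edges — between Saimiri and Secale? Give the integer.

The MRCA of Saimiri and Secale is the node subtending ((((Culex,((Oryza,Salamandra),Saimiri)),(Fagus,Xenopus)),(Abies,(Corvus,Passer))),(Secale,Sinapis,((Pinus,Cavia),Takifugu))).
From Saimiri up to that node: 5 branches. From Secale up to the same node: 2 branches. Total: 5 + 2 = 7.

7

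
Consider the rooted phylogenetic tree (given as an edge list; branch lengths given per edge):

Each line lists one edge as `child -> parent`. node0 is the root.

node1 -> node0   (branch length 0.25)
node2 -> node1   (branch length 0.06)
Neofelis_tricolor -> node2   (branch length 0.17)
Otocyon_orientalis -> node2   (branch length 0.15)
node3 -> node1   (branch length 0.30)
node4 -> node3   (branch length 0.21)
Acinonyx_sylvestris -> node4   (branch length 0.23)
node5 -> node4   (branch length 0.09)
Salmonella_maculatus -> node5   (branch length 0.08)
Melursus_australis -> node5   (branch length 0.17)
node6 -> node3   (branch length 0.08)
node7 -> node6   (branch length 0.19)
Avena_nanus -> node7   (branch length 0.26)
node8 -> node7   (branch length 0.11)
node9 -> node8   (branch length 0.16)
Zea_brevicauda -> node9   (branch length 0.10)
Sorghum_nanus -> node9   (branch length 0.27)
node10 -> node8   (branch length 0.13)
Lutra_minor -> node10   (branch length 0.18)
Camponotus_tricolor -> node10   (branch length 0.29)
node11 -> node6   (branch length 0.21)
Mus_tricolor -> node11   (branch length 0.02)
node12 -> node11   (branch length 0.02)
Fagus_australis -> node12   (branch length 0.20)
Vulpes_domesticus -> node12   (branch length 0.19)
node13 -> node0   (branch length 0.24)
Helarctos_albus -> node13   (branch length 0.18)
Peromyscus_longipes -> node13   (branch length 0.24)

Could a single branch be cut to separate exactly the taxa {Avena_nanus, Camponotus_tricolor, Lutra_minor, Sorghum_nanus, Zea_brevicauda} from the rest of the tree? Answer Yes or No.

The most recent common ancestor of these taxa subtends (Avena_nanus,((Zea_brevicauda,Sorghum_nanus),(Lutra_minor,Camponotus_tricolor))).
That clade has exactly 5 tips — every listed taxon and nothing else — so the group is monophyletic.

Yes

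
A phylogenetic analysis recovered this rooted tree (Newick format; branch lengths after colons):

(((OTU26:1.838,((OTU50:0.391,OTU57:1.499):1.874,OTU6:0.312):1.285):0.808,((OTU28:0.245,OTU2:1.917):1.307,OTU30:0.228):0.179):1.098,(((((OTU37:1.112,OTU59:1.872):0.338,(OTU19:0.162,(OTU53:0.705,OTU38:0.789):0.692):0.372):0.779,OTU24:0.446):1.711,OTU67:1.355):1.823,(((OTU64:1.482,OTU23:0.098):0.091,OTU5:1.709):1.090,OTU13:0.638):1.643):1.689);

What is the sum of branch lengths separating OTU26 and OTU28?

4.377

The path runs OTU26 → … → MRCA → … → OTU28; the MRCA is the node subtending ((OTU26,((OTU50,OTU57),OTU6)),((OTU28,OTU2),OTU30)).
Branch lengths along that path: 1.838 + 0.808 + 0.179 + 1.307 + 0.245 = 4.377.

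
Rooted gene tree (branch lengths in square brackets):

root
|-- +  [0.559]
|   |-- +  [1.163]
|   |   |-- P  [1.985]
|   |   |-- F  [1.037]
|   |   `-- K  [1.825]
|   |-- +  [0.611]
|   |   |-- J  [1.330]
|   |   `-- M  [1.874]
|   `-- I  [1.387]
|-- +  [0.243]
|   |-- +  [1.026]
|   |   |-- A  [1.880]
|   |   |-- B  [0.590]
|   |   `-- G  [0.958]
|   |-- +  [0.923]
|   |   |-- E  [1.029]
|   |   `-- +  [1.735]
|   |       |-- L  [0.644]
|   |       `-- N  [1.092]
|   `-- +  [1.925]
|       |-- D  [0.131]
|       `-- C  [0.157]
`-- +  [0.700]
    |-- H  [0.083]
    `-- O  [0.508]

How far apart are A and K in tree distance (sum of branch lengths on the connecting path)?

The path runs A → … → MRCA → … → K; the MRCA is the root of the tree.
Branch lengths along that path: 1.880 + 1.026 + 0.243 + 0.559 + 1.163 + 1.825 = 6.696.

6.696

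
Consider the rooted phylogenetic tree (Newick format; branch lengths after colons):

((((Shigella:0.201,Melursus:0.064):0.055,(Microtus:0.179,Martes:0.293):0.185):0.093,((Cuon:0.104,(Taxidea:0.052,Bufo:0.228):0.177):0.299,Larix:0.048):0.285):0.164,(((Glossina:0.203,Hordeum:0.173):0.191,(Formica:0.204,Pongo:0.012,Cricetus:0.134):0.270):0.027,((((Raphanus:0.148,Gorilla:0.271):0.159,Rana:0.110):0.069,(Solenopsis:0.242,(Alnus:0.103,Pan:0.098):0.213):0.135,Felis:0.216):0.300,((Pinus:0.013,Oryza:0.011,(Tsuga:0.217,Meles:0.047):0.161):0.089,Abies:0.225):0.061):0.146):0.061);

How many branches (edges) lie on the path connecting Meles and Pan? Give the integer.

8

The MRCA of Meles and Pan is the node subtending ((((Raphanus,Gorilla),Rana),(Solenopsis,(Alnus,Pan)),Felis),((Pinus,Oryza,(Tsuga,Meles)),Abies)).
From Meles up to that node: 4 branches. From Pan up to the same node: 4 branches. Total: 4 + 4 = 8.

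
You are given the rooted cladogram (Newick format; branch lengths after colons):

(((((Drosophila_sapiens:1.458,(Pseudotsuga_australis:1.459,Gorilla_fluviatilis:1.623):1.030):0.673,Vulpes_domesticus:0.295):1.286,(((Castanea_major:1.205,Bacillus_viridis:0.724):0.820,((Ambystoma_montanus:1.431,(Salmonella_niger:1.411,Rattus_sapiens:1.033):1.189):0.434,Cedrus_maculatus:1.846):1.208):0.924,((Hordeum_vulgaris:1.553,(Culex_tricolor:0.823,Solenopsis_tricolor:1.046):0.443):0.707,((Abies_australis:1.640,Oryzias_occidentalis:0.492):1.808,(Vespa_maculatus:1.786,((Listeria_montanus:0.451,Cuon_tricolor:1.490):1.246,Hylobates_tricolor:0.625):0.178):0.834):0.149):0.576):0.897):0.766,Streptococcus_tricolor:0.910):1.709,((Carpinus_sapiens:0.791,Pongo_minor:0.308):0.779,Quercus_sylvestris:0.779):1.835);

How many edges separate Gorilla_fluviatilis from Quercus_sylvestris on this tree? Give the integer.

8

The MRCA of Gorilla_fluviatilis and Quercus_sylvestris is the root of the tree.
From Gorilla_fluviatilis up to that node: 6 branches. From Quercus_sylvestris up to the same node: 2 branches. Total: 6 + 2 = 8.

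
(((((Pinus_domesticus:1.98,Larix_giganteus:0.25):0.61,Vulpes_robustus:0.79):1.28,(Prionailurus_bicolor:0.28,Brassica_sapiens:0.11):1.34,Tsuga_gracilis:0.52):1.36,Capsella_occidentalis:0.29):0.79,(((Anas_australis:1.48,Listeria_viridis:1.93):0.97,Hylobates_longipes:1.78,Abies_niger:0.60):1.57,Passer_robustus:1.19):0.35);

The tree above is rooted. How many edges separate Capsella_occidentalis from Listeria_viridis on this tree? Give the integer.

The MRCA of Capsella_occidentalis and Listeria_viridis is the root of the tree.
From Capsella_occidentalis up to that node: 2 branches. From Listeria_viridis up to the same node: 4 branches. Total: 2 + 4 = 6.

6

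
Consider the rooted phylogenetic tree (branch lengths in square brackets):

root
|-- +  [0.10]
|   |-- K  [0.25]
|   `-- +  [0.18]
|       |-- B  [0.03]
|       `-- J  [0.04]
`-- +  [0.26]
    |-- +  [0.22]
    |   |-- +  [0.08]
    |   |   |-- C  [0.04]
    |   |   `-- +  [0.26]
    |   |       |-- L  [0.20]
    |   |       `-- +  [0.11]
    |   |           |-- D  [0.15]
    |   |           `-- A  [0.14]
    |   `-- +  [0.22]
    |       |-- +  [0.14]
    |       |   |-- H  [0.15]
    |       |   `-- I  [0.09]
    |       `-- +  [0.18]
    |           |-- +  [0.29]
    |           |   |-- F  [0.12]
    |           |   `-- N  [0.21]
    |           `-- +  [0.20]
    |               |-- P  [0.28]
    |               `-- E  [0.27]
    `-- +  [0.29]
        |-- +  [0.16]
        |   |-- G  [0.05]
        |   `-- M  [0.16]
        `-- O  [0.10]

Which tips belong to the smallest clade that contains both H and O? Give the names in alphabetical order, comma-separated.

A, C, D, E, F, G, H, I, L, M, N, O, P

Tracing H: it sits inside (H,I).
Tracing O: it sits inside ((G,M),O).
The smallest clade enclosing both is (((C,(L,(D,A))),((H,I),((F,N),(P,E)))),((G,M),O)); the answer is its 13 terminal taxa in alphabetical order.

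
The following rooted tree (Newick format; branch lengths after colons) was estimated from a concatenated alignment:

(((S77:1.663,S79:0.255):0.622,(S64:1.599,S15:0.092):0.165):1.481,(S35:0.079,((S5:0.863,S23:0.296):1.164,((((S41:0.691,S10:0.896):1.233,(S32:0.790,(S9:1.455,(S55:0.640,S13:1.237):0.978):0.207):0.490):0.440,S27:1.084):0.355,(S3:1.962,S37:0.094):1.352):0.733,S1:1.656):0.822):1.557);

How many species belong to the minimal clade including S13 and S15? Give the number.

17

The MRCA of S13 and S15 is the root, so the clade is the entire tree.
That clade contains 17 terminal taxa: S1, S10, S13, S15, S23, S27, S3, S32, S35, S37, S41, S5, S55, S64, S77, S79, S9.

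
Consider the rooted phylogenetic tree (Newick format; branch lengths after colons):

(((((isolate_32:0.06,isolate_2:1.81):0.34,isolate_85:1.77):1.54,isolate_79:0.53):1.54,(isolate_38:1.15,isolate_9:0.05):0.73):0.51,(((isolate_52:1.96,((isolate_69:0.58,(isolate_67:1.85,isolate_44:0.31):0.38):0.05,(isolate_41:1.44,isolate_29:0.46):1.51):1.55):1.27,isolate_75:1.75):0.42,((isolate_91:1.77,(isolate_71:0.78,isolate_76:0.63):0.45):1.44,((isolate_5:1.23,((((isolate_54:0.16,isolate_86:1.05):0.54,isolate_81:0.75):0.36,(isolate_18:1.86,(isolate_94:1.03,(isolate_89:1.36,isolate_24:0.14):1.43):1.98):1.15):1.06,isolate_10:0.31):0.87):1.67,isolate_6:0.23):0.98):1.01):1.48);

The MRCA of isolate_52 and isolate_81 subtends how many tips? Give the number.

The MRCA of isolate_52 and isolate_81 is the node subtending (((isolate_52,((isolate_69,(isolate_67,isolate_44)),(isolate_41,isolate_29))),isolate_75),((isolate_91,(isolate_71,isolate_76)),((isolate_5,((((isolate_54,isolate_86),isolate_81),(isolate_18,(isolate_94,(isolate_89,isolate_24)))),isolate_10)),isolate_6))).
That clade contains 20 terminal taxa: isolate_10, isolate_18, isolate_24, isolate_29, isolate_41, isolate_44, isolate_5, isolate_52, isolate_54, isolate_6, isolate_67, isolate_69, isolate_71, isolate_75, isolate_76, isolate_81, isolate_86, isolate_89, isolate_91, isolate_94.

20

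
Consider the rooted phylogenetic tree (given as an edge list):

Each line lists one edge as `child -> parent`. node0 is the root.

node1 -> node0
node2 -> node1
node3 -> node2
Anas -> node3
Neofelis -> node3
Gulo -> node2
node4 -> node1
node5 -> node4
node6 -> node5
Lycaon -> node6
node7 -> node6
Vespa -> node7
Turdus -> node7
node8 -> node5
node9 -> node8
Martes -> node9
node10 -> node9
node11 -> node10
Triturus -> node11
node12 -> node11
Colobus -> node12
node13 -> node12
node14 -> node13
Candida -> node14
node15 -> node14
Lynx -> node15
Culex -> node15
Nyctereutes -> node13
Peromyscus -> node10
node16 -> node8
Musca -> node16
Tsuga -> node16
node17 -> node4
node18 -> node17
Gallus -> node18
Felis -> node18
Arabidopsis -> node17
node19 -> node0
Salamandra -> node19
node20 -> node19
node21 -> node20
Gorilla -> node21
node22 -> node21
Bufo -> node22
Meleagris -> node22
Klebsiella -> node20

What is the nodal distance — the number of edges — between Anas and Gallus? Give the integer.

7

The MRCA of Anas and Gallus is the node subtending (((Anas,Neofelis),Gulo),(((Lycaon,(Vespa,Turdus)),((Martes,((Triturus,(Colobus,((Candida,(Lynx,Culex)),Nyctereutes))),Peromyscus)),(Musca,Tsuga))),((Gallus,Felis),Arabidopsis))).
From Anas up to that node: 3 branches. From Gallus up to the same node: 4 branches. Total: 3 + 4 = 7.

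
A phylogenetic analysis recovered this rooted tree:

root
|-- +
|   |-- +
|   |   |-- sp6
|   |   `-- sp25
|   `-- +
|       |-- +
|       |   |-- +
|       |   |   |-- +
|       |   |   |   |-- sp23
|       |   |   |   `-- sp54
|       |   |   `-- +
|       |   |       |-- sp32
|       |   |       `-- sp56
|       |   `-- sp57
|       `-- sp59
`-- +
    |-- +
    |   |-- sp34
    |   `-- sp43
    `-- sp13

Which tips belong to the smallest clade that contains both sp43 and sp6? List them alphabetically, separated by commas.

Tracing sp43: it sits inside (sp34,sp43).
Tracing sp6: it sits inside (sp6,sp25).
The smallest clade enclosing both is the whole tree (their MRCA is the root), so the answer is all 11 tips in alphabetical order.

sp13, sp23, sp25, sp32, sp34, sp43, sp54, sp56, sp57, sp59, sp6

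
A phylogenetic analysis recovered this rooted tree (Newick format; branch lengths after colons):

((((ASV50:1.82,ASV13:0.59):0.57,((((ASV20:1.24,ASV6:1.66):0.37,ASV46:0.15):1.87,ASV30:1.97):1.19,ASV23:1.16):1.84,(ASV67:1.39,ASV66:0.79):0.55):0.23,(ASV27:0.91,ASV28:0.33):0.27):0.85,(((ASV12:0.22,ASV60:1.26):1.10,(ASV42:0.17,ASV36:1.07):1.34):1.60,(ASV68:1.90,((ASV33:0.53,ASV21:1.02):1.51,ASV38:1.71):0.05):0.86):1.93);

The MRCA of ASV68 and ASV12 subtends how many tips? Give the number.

The MRCA of ASV68 and ASV12 is the node subtending (((ASV12,ASV60),(ASV42,ASV36)),(ASV68,((ASV33,ASV21),ASV38))).
That clade contains 8 terminal taxa: ASV12, ASV21, ASV33, ASV36, ASV38, ASV42, ASV60, ASV68.

8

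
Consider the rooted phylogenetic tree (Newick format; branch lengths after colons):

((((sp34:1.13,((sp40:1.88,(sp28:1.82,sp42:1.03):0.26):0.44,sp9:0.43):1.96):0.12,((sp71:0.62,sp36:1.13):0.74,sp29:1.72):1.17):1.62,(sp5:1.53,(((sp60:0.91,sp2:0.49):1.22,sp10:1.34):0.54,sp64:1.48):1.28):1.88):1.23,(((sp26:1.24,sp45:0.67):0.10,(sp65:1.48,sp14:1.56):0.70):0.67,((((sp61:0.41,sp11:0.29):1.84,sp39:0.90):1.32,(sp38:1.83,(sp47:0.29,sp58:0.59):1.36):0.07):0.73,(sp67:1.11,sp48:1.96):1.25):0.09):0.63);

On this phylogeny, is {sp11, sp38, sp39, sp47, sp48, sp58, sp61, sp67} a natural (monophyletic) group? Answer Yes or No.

Yes

The most recent common ancestor of these taxa subtends ((((sp61,sp11),sp39),(sp38,(sp47,sp58))),(sp67,sp48)).
That clade has exactly 8 tips — every listed taxon and nothing else — so the group is monophyletic.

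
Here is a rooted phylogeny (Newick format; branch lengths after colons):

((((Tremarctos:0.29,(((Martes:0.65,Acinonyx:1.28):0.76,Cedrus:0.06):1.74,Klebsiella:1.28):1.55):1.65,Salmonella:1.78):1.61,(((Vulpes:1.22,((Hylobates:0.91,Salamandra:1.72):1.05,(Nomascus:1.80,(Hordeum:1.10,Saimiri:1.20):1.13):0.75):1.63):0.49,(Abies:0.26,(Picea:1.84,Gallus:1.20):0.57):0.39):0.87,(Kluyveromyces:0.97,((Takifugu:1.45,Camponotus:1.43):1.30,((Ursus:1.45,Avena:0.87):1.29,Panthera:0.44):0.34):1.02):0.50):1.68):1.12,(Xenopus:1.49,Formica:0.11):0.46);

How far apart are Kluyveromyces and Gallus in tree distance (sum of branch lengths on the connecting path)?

The path runs Kluyveromyces → … → MRCA → … → Gallus; the MRCA is the node subtending (((Vulpes,((Hylobates,Salamandra),(Nomascus,(Hordeum,Saimiri)))),(Abies,(Picea,Gallus))),(Kluyveromyces,((Takifugu,Camponotus),((Ursus,Avena),Panthera)))).
Branch lengths along that path: 0.97 + 0.50 + 0.87 + 0.39 + 0.57 + 1.20 = 4.50.

4.50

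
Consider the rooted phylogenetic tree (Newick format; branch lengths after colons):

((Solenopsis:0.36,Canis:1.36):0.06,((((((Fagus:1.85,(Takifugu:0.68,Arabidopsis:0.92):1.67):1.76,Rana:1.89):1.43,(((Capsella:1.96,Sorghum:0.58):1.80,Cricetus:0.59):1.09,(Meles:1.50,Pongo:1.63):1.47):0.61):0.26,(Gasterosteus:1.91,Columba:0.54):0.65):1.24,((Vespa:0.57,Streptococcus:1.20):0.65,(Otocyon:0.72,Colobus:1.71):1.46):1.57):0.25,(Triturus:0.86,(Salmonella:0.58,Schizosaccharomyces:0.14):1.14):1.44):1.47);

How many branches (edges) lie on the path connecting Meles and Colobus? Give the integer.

8

The MRCA of Meles and Colobus is the node subtending (((((Fagus,(Takifugu,Arabidopsis)),Rana),(((Capsella,Sorghum),Cricetus),(Meles,Pongo))),(Gasterosteus,Columba)),((Vespa,Streptococcus),(Otocyon,Colobus))).
From Meles up to that node: 5 branches. From Colobus up to the same node: 3 branches. Total: 5 + 3 = 8.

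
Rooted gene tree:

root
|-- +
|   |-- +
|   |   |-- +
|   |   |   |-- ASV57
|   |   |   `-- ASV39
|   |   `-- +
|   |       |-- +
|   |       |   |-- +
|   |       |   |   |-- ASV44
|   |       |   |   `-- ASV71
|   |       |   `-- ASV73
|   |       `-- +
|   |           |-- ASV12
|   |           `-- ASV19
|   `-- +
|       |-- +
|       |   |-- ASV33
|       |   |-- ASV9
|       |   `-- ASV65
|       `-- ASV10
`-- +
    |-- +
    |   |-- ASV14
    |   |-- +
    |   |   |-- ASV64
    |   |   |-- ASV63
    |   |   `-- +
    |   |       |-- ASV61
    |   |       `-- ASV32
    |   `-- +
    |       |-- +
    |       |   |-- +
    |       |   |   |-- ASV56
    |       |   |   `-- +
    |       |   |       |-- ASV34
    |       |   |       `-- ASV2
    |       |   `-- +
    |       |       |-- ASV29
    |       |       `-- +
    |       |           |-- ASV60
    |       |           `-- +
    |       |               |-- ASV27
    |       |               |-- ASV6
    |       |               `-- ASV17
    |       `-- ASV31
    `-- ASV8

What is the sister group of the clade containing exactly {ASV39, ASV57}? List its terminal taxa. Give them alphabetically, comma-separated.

The clade containing exactly {ASV39, ASV57} attaches to the tree at the node subtending ((ASV57,ASV39),(((ASV44,ASV71),ASV73),(ASV12,ASV19))).
The other lineage descending from that same node — the sister group — is (((ASV44,ASV71),ASV73),(ASV12,ASV19)); its 5 tips in alphabetical order are the answer.

ASV12, ASV19, ASV44, ASV71, ASV73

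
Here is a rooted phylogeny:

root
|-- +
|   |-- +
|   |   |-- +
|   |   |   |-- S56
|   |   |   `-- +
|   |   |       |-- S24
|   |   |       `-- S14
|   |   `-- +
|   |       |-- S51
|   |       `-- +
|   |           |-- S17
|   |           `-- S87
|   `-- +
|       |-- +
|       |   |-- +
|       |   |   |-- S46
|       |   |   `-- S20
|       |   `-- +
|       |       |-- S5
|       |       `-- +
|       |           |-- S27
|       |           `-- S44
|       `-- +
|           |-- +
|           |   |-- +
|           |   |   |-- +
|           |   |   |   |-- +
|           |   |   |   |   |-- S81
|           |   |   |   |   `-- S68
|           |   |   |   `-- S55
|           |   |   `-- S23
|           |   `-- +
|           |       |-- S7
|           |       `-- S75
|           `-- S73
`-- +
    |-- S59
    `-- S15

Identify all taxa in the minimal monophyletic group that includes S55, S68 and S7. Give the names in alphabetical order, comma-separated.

S23, S55, S68, S7, S75, S81

Tracing S55: it sits inside ((S81,S68),S55).
Tracing S68: it sits inside (S81,S68).
Tracing S7: it sits inside (S7,S75).
The smallest clade enclosing all 3 is ((((S81,S68),S55),S23),(S7,S75)); the answer is its 6 terminal taxa in alphabetical order.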